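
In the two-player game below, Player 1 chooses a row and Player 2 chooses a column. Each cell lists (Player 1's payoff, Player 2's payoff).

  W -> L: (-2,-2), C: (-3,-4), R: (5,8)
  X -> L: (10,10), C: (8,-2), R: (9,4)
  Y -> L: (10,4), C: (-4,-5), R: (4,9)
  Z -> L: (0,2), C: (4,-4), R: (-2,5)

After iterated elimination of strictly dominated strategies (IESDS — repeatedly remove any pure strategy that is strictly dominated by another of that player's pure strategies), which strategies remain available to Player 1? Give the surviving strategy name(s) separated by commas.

Row W is eliminated: X beats it against every remaining column (L: 10>-2, C: 8>-3, R: 9>5).
For Player 1, X strictly dominates Z on the remaining columns (L: 10>0, C: 8>4, R: 9>-2); eliminate Z.
For Player 2, L strictly dominates C on the remaining rows (X: 10>-2, Y: 4>-5); eliminate C.
Among the remaining strategies, none is strictly dominated by another pure strategy of the same player, so the elimination stops.
Surviving strategies — Player 1: {X, Y}; Player 2: {L, R}.

X, Y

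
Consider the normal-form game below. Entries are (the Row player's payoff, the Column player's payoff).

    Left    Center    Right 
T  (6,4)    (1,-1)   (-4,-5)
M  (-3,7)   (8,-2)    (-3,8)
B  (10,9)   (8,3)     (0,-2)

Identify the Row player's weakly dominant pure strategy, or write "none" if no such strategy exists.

B

B vs T: Left: 10>6, Center: 8>1, Right: 0>-4.
B vs M: Left: 10>-3, Center: 8=8, Right: 0>-3.
B is at least as good as every other strategy against every opponent action, so it is weakly dominant.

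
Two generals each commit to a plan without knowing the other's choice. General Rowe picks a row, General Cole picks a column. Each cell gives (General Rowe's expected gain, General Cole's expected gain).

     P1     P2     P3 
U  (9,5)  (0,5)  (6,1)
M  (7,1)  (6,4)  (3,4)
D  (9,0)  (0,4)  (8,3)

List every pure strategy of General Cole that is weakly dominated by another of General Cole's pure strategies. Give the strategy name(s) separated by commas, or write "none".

P1 is weakly dominated by P2 (U: 5=5, M: 4>1, D: 4>0).
P2 is not dominated — it holds its own against P1 at M (4>1); P3 at U (5>1).
P3: dominated, since P2 does at least as well everywhere (U: 5>1, M: 4=4, D: 4>3).

P1, P3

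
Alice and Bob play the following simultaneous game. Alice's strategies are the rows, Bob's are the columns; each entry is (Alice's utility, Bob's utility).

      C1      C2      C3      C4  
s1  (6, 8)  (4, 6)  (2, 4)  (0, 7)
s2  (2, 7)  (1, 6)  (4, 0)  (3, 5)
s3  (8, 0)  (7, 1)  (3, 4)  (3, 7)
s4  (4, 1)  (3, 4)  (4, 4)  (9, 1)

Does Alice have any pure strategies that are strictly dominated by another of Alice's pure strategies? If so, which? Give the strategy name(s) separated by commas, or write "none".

s1

s3 strictly dominates s1 — C1: 8>6, C2: 7>4, C3: 3>2, C4: 3>0.
s2 is not dominated — it holds its own against s1 at C3 (4>2); s3 at C3 (4>3); s4 at C3 (4=4).
Nothing dominates s3: s1 at C1 (8>6); s2 at C1 (8>2); s4 at C1 (8>4).
s4 is not dominated — it holds its own against s1 at C3 (4>2); s2 at C1 (4>2); s3 at C3 (4>3).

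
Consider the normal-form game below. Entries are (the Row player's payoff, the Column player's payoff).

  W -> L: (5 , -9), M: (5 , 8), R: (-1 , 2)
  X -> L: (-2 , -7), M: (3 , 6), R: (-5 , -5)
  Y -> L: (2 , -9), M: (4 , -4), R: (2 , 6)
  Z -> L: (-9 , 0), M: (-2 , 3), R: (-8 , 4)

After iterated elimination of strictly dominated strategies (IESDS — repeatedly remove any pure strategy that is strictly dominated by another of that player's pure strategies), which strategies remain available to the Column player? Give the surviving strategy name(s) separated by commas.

M, R

The Row player's strategy X is strictly dominated by W (L: 5>-2, M: 5>3, R: -1>-5) and is removed.
The Row player's strategy Z is strictly dominated by W (L: 5>-9, M: 5>-2, R: -1>-8) and is removed.
For the Column player, M strictly dominates L on the remaining rows (W: 8>-9, Y: -4>-9); eliminate L.
Among the remaining strategies, none is strictly dominated by another pure strategy of the same player, so the elimination stops.
Surviving strategies — the Row player: {W, Y}; the Column player: {M, R}.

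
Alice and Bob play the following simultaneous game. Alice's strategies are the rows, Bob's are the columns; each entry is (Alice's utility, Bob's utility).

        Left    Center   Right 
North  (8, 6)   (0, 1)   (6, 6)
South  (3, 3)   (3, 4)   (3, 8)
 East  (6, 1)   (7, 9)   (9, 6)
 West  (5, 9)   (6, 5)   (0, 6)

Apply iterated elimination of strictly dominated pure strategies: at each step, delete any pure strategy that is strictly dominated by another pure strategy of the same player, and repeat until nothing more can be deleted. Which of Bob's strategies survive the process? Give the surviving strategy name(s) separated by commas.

For Alice, East strictly dominates South on the remaining columns (Left: 6>3, Center: 7>3, Right: 9>3); eliminate South.
Alice's strategy West is strictly dominated by East (Left: 6>5, Center: 7>6, Right: 9>0) and is removed.
Among the remaining strategies, none is strictly dominated by another pure strategy of the same player, so the elimination stops.
Surviving strategies — Alice: {North, East}; Bob: {Left, Center, Right}.

Left, Center, Right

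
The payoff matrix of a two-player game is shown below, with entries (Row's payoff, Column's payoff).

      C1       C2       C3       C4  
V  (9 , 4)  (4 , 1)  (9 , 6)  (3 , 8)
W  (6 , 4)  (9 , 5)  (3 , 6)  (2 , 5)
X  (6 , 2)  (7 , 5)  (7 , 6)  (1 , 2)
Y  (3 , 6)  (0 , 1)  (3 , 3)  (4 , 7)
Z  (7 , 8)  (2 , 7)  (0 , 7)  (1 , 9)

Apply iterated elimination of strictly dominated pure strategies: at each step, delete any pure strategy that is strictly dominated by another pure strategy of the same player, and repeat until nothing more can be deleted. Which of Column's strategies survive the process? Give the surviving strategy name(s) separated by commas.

For Row, V strictly dominates Z on the remaining columns (C1: 9>7, C2: 4>2, C3: 9>0, C4: 3>1); eliminate Z.
For Column, C3 strictly dominates C2 on the remaining rows (V: 6>1, W: 6>5, X: 6>5, Y: 3>1); eliminate C2.
Row W is eliminated: V beats it against every remaining column (C1: 9>6, C3: 9>3, C4: 3>2).
For Row, V strictly dominates X on the remaining columns (C1: 9>6, C3: 9>7, C4: 3>1); eliminate X.
Column C1 is eliminated: C4 beats it against every remaining row (V: 8>4, Y: 7>6).
Column's strategy C3 is strictly dominated by C4 (V: 8>6, Y: 7>3) and is removed.
Row V is eliminated: Y beats it against every remaining column (C4: 4>3).
Among the remaining strategies, none is strictly dominated by another pure strategy of the same player, so the elimination stops.
Surviving strategies — Row: {Y}; Column: {C4}.

C4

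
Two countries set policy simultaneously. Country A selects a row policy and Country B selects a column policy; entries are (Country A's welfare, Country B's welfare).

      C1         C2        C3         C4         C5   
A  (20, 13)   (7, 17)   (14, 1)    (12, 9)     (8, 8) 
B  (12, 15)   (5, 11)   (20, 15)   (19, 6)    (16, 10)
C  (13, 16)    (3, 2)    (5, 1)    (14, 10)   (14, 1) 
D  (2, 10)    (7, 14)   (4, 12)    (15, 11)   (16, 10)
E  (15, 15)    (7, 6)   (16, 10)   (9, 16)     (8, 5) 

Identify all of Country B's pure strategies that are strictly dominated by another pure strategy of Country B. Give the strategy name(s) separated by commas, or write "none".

C5

Nothing dominates C1: C2 at B (15>11); C3 at A (13>1); C4 at A (13>9); C5 at A (13>8).
Nothing dominates C2: C1 at A (17>13); C3 at A (17>1); C4 at A (17>9); C5 at A (17>8).
Nothing dominates C3: C1 at B (15=15); C2 at B (15>11); C4 at B (15>6); C5 at B (15>10).
Nothing dominates C4: C1 at D (11>10); C2 at C (10>2); C3 at A (9>1); C5 at A (9>8).
C5: dominated, since C2 does at least as well everywhere (A: 17>8, B: 11>10, C: 2>1, D: 14>10, E: 6>5).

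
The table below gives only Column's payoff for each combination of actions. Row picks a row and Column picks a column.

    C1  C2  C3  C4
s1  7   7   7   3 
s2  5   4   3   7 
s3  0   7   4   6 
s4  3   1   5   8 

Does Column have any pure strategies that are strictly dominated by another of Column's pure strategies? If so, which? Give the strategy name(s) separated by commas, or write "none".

C1 is not dominated — it holds its own against C2 at s1 (7=7); C3 at s1 (7=7); C4 at s1 (7>3).
Nothing dominates C2: C1 at s1 (7=7); C3 at s1 (7=7); C4 at s1 (7>3).
C3 is not dominated — it holds its own against C1 at s1 (7=7); C2 at s1 (7=7); C4 at s1 (7>3).
Nothing dominates C4: C1 at s2 (7>5); C2 at s2 (7>4); C3 at s2 (7>3).

none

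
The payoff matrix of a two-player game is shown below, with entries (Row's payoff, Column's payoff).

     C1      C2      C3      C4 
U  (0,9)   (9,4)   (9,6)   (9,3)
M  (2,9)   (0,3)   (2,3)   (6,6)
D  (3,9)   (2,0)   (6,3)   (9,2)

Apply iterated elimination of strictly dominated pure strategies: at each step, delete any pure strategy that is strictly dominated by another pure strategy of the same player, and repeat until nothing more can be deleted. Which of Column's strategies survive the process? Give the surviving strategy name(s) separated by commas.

Row's strategy M is strictly dominated by D (C1: 3>2, C2: 2>0, C3: 6>2, C4: 9>6) and is removed.
Column C2 is eliminated: C1 beats it against every remaining row (U: 9>4, D: 9>0).
For Column, C1 strictly dominates C3 on the remaining rows (U: 9>6, D: 9>3); eliminate C3.
Column's strategy C4 is strictly dominated by C1 (U: 9>3, D: 9>2) and is removed.
Row U is eliminated: D beats it against every remaining column (C1: 3>0).
Among the remaining strategies, none is strictly dominated by another pure strategy of the same player, so the elimination stops.
Surviving strategies — Row: {D}; Column: {C1}.

C1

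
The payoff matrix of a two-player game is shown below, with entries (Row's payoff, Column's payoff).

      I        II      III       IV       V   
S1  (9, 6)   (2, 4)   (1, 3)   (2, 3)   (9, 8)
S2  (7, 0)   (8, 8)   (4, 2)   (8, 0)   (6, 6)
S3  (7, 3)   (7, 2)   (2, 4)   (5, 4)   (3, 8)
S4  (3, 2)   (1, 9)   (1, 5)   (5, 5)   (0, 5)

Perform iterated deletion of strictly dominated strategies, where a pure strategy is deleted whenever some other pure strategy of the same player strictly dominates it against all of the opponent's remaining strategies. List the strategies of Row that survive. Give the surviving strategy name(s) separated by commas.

S1, S2

Row S4 is eliminated: S2 beats it against every remaining column (I: 7>3, II: 8>1, III: 4>1, IV: 8>5, V: 6>0).
Column I is eliminated: V beats it against every remaining row (S1: 8>6, S2: 6>0, S3: 8>3).
Row S3 is eliminated: S2 beats it against every remaining column (II: 8>7, III: 4>2, IV: 8>5, V: 6>3).
Column's strategy III is strictly dominated by II (S1: 4>3, S2: 8>2) and is removed.
Column IV is eliminated: II beats it against every remaining row (S1: 4>3, S2: 8>0).
Among the remaining strategies, none is strictly dominated by another pure strategy of the same player, so the elimination stops.
Surviving strategies — Row: {S1, S2}; Column: {II, V}.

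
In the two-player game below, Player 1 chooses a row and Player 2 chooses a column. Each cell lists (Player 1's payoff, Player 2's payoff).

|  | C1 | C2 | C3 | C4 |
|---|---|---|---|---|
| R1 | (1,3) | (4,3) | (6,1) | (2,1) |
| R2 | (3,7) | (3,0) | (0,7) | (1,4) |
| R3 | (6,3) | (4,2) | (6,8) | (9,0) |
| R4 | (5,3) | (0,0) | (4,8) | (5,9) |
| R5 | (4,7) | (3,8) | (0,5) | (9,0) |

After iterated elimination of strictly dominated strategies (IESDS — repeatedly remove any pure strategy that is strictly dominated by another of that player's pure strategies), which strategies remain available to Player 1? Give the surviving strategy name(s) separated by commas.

R1, R3

Player 1's strategy R2 is strictly dominated by R3 (C1: 6>3, C2: 4>3, C3: 6>0, C4: 9>1) and is removed.
For Player 1, R3 strictly dominates R4 on the remaining columns (C1: 6>5, C2: 4>0, C3: 6>4, C4: 9>5); eliminate R4.
Column C4 is eliminated: C1 beats it against every remaining row (R1: 3>1, R3: 3>0, R5: 7>0).
Row R5 is eliminated: R3 beats it against every remaining column (C1: 6>4, C2: 4>3, C3: 6>0).
Among the remaining strategies, none is strictly dominated by another pure strategy of the same player, so the elimination stops.
Surviving strategies — Player 1: {R1, R3}; Player 2: {C1, C2, C3}.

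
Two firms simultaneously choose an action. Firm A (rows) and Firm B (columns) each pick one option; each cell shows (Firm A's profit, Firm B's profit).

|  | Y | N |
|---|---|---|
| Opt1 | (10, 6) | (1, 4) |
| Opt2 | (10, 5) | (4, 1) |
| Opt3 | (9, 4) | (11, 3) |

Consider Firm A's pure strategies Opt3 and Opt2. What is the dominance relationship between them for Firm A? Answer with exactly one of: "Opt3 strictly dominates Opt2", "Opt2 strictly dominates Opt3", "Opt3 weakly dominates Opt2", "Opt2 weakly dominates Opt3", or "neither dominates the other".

Compare Opt3 to Opt2 across each opponent action: Y: 9<10, N: 11>4.
Opt3 does better at N but worse at Y; neither strategy dominates the other.

neither dominates the other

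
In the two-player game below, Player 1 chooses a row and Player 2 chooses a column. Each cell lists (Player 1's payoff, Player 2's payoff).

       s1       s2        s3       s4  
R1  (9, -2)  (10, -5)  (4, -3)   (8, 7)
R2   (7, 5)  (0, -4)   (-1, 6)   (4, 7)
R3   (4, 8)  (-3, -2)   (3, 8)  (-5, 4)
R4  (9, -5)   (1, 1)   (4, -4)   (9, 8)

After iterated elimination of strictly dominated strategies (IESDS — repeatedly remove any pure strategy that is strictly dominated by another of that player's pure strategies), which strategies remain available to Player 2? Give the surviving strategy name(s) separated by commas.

s4

For Player 1, R1 strictly dominates R2 on the remaining columns (s1: 9>7, s2: 10>0, s3: 4>-1, s4: 8>4); eliminate R2.
Row R3 is eliminated: R1 beats it against every remaining column (s1: 9>4, s2: 10>-3, s3: 4>3, s4: 8>-5).
For Player 2, s4 strictly dominates s1 on the remaining rows (R1: 7>-2, R4: 8>-5); eliminate s1.
Player 2's strategy s2 is strictly dominated by s4 (R1: 7>-5, R4: 8>1) and is removed.
Player 2's strategy s3 is strictly dominated by s4 (R1: 7>-3, R4: 8>-4) and is removed.
For Player 1, R4 strictly dominates R1 on the remaining columns (s4: 9>8); eliminate R1.
Among the remaining strategies, none is strictly dominated by another pure strategy of the same player, so the elimination stops.
Surviving strategies — Player 1: {R4}; Player 2: {s4}.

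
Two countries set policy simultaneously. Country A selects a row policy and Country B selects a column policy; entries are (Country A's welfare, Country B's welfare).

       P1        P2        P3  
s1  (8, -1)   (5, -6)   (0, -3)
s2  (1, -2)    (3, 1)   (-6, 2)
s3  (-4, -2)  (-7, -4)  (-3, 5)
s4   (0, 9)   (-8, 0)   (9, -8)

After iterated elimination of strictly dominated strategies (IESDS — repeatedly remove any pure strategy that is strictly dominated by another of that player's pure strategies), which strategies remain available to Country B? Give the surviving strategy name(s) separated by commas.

P1

For Country A, s1 strictly dominates s2 on the remaining columns (P1: 8>1, P2: 5>3, P3: 0>-6); eliminate s2.
Country A's strategy s3 is strictly dominated by s1 (P1: 8>-4, P2: 5>-7, P3: 0>-3) and is removed.
For Country B, P1 strictly dominates P2 on the remaining rows (s1: -1>-6, s4: 9>0); eliminate P2.
Column P3 is eliminated: P1 beats it against every remaining row (s1: -1>-3, s4: 9>-8).
Row s4 is eliminated: s1 beats it against every remaining column (P1: 8>0).
Among the remaining strategies, none is strictly dominated by another pure strategy of the same player, so the elimination stops.
Surviving strategies — Country A: {s1}; Country B: {P1}.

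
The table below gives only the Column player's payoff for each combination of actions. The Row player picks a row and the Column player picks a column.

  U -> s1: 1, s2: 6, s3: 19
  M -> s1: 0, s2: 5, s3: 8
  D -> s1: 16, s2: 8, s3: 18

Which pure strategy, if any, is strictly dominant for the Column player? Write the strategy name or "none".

s3 vs s1: U: 19>1, M: 8>0, D: 18>16.
s3 vs s2: U: 19>6, M: 8>5, D: 18>8.
s3 strictly beats every other strategy against every opponent action, so it is strictly dominant.

s3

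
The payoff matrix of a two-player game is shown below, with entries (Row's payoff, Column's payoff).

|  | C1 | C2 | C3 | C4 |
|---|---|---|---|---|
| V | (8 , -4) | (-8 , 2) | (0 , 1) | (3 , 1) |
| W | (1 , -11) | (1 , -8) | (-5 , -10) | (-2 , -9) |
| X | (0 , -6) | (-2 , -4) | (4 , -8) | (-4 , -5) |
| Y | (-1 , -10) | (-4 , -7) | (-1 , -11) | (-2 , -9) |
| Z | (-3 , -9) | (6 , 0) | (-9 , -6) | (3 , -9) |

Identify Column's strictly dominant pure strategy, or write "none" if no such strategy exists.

C2 vs C1: V: 2>-4, W: -8>-11, X: -4>-6, Y: -7>-10, Z: 0>-9.
C2 vs C3: V: 2>1, W: -8>-10, X: -4>-8, Y: -7>-11, Z: 0>-6.
C2 vs C4: V: 2>1, W: -8>-9, X: -4>-5, Y: -7>-9, Z: 0>-9.
C2 strictly beats every other strategy against every opponent action, so it is strictly dominant.

C2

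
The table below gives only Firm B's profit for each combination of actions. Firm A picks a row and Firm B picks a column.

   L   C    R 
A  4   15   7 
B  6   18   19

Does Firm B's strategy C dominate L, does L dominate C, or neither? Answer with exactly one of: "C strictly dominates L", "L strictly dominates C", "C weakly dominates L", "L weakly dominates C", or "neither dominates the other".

C strictly dominates L

C's payoffs vs L's, by Firm A's action — A: 15>4, B: 18>6.
Every comparison favours C, so C strictly dominates L.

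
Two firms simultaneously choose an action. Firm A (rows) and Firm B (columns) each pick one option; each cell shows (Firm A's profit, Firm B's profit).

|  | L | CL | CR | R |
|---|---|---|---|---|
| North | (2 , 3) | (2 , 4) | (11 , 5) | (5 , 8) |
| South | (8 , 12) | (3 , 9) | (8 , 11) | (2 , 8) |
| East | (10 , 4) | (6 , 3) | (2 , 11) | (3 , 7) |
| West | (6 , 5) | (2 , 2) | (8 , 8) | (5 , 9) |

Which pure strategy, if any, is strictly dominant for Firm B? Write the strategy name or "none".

none

L fails to dominate CL at North (3<4).
CL fails to dominate L at South (9<12).
CR fails to dominate L at South (11<12).
R fails to dominate L at South (8<12).
No single strategy dominates all the others.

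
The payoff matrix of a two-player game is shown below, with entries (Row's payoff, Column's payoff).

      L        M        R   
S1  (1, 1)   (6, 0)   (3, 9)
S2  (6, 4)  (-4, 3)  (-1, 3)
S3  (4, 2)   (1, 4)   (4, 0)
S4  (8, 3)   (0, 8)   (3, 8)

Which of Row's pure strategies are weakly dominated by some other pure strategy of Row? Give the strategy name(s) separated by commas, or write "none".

S1 is not dominated — it holds its own against S2 at M (6>-4); S3 at M (6>1); S4 at M (6>0).
S4 weakly dominates S2 — L: 8>6, M: 0>-4, R: 3>-1.
Nothing dominates S3: S1 at L (4>1); S2 at M (1>-4); S4 at M (1>0).
S4 is not dominated — it holds its own against S1 at L (8>1); S2 at L (8>6); S3 at L (8>4).

S2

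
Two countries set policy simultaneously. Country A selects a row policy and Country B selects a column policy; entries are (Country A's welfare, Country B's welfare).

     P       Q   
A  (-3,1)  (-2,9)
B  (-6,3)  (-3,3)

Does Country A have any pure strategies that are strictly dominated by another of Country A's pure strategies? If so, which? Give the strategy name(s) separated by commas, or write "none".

A is not dominated — it holds its own against B at P (-3>-6).
B is strictly dominated by A (P: -3>-6, Q: -2>-3).

B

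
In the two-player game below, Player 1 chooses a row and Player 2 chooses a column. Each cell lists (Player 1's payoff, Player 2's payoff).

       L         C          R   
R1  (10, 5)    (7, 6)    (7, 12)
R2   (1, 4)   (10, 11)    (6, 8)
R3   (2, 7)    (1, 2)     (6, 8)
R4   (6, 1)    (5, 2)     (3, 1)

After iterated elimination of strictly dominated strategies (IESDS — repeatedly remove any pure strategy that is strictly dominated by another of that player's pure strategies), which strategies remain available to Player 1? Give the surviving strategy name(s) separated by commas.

R1, R2

For Player 1, R1 strictly dominates R3 on the remaining columns (L: 10>2, C: 7>1, R: 7>6); eliminate R3.
For Player 1, R1 strictly dominates R4 on the remaining columns (L: 10>6, C: 7>5, R: 7>3); eliminate R4.
Column L is eliminated: C beats it against every remaining row (R1: 6>5, R2: 11>4).
Among the remaining strategies, none is strictly dominated by another pure strategy of the same player, so the elimination stops.
Surviving strategies — Player 1: {R1, R2}; Player 2: {C, R}.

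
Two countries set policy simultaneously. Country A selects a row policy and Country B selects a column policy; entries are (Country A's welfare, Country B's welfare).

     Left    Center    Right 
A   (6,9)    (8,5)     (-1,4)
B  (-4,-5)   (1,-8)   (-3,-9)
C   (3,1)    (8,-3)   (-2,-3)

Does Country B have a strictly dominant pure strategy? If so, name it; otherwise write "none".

Left

Left vs Center: A: 9>5, B: -5>-8, C: 1>-3.
Left vs Right: A: 9>4, B: -5>-9, C: 1>-3.
Left strictly beats every other strategy against every opponent action, so it is strictly dominant.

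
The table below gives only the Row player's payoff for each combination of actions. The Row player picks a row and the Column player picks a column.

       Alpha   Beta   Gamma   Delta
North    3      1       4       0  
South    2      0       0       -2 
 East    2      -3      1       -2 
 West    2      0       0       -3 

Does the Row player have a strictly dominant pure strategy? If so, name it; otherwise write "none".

North vs South: Alpha: 3>2, Beta: 1>0, Gamma: 4>0, Delta: 0>-2.
North vs East: Alpha: 3>2, Beta: 1>-3, Gamma: 4>1, Delta: 0>-2.
North vs West: Alpha: 3>2, Beta: 1>0, Gamma: 4>0, Delta: 0>-3.
North strictly beats every other strategy against every opponent action, so it is strictly dominant.

North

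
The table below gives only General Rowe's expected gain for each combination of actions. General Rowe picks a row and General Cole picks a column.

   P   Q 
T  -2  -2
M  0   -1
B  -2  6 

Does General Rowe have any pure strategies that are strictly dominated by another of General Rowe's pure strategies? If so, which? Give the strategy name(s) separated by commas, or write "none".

T

T: dominated, since M does at least as well everywhere (P: 0>-2, Q: -1>-2).
M: no other strategy beats it everywhere (T at P (0>-2); B at P (0>-2)).
B: no other strategy beats it everywhere (T at P (-2=-2); M at Q (6>-1)).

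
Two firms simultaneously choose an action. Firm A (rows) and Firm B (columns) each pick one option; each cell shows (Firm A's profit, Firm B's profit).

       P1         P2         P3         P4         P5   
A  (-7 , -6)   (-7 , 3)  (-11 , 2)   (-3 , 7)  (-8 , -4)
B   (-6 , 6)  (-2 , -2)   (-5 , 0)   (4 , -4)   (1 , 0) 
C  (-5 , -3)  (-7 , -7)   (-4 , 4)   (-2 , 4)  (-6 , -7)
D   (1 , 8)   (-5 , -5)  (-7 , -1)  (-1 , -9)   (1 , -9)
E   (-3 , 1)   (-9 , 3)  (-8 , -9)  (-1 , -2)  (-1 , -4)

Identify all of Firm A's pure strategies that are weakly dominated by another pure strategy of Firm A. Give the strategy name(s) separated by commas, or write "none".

A, E

A: dominated, since B does at least as well everywhere (P1: -6>-7, P2: -2>-7, P3: -5>-11, P4: 4>-3, P5: 1>-8).
B: no other strategy beats it everywhere (A at P1 (-6>-7); C at P2 (-2>-7); D at P2 (-2>-5); E at P2 (-2>-9)).
C is not dominated — it holds its own against A at P1 (-5>-7); B at P1 (-5>-6); D at P3 (-4>-7); E at P2 (-7>-9).
Nothing dominates D: A at P1 (1>-7); B at P1 (1>-6); C at P1 (1>-5); E at P1 (1>-3).
D weakly dominates E — P1: 1>-3, P2: -5>-9, P3: -7>-8, P4: -1=-1, P5: 1>-1.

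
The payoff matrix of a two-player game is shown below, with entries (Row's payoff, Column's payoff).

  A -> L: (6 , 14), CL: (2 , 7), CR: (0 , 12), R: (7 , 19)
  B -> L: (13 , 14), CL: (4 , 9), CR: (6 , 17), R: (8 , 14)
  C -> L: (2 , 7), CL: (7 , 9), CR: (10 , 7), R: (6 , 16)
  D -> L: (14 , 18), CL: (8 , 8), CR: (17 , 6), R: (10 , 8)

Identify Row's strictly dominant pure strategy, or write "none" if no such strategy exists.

D vs A: L: 14>6, CL: 8>2, CR: 17>0, R: 10>7.
D vs B: L: 14>13, CL: 8>4, CR: 17>6, R: 10>8.
D vs C: L: 14>2, CL: 8>7, CR: 17>10, R: 10>6.
D strictly beats every other strategy against every opponent action, so it is strictly dominant.

D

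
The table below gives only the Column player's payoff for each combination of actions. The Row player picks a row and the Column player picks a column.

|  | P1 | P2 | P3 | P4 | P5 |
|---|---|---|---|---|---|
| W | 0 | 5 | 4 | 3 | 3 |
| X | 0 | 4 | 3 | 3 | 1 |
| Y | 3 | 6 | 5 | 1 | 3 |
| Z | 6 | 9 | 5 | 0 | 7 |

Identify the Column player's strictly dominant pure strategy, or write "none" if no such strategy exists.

P2 vs P1: W: 5>0, X: 4>0, Y: 6>3, Z: 9>6.
P2 vs P3: W: 5>4, X: 4>3, Y: 6>5, Z: 9>5.
P2 vs P4: W: 5>3, X: 4>3, Y: 6>1, Z: 9>0.
P2 vs P5: W: 5>3, X: 4>1, Y: 6>3, Z: 9>7.
P2 strictly beats every other strategy against every opponent action, so it is strictly dominant.

P2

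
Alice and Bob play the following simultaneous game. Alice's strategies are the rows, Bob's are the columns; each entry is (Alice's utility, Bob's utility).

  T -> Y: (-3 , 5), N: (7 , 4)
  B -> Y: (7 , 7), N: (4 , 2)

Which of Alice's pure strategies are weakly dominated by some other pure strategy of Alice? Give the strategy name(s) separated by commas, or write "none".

Nothing dominates T: B at N (7>4).
B is not dominated — it holds its own against T at Y (7>-3).

none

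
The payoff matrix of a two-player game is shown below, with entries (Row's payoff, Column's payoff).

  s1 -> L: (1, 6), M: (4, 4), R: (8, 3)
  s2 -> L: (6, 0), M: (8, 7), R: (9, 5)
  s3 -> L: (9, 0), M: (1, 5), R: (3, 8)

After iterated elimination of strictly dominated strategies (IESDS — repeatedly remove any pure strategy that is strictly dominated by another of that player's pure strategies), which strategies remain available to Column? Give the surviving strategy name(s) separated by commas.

Row s1 is eliminated: s2 beats it against every remaining column (L: 6>1, M: 8>4, R: 9>8).
Column's strategy L is strictly dominated by M (s2: 7>0, s3: 5>0) and is removed.
Row's strategy s3 is strictly dominated by s2 (M: 8>1, R: 9>3) and is removed.
Column R is eliminated: M beats it against every remaining row (s2: 7>5).
Among the remaining strategies, none is strictly dominated by another pure strategy of the same player, so the elimination stops.
Surviving strategies — Row: {s2}; Column: {M}.

M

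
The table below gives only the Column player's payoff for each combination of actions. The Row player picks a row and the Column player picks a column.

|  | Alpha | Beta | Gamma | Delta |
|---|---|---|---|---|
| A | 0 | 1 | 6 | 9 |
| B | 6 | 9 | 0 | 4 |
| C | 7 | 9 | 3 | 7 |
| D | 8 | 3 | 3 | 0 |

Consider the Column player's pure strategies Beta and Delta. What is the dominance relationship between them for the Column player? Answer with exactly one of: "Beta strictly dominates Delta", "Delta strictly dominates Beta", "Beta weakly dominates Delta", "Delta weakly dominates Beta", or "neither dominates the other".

neither dominates the other

Compare Beta to Delta across each choice by the Row player: A: 1<9, B: 9>4, C: 9>7, D: 3>0.
Beta does better at B, C, D but worse at A; neither strategy dominates the other.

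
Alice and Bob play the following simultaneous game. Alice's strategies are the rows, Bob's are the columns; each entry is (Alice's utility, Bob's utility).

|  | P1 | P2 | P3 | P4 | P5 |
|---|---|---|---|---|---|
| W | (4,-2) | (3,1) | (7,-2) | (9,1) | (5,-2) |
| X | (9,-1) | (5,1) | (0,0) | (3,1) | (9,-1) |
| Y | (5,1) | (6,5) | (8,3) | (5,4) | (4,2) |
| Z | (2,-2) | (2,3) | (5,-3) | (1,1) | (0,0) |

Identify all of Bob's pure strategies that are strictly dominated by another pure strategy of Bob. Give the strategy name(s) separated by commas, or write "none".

P1, P3, P5

P2 strictly dominates P1 — W: 1>-2, X: 1>-1, Y: 5>1, Z: 3>-2.
P2 is not dominated — it holds its own against P1 at W (1>-2); P3 at W (1>-2); P4 at W (1=1); P5 at W (1>-2).
P3: dominated, since P2 does at least as well everywhere (W: 1>-2, X: 1>0, Y: 5>3, Z: 3>-3).
P4 is not dominated — it holds its own against P1 at W (1>-2); P2 at W (1=1); P3 at W (1>-2); P5 at W (1>-2).
P5: dominated, since P2 does at least as well everywhere (W: 1>-2, X: 1>-1, Y: 5>2, Z: 3>0).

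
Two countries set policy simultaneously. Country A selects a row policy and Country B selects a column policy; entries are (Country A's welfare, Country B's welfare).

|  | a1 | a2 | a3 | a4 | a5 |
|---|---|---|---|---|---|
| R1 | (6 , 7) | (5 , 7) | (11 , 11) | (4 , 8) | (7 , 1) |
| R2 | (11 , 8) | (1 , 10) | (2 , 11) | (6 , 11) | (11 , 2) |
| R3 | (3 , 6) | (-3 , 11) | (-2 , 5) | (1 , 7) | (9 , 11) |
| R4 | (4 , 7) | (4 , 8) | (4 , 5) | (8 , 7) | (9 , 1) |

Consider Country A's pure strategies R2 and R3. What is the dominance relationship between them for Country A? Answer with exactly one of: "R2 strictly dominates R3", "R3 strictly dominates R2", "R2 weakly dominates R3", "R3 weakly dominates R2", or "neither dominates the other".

R2's payoffs vs R3's, by Country B's action — a1: 11>3, a2: 1>-3, a3: 2>-2, a4: 6>1, a5: 11>9.
R2 gives a strictly higher payoff against each choice by Country B, so R2 strictly dominates R3.

R2 strictly dominates R3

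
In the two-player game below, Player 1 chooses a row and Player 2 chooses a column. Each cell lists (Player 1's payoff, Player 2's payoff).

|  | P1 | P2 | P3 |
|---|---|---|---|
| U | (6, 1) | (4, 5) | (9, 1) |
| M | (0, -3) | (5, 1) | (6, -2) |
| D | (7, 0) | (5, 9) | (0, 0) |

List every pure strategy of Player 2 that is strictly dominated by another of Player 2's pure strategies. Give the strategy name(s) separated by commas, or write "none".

P1: dominated, since P2 does at least as well everywhere (U: 5>1, M: 1>-3, D: 9>0).
P2: no other strategy beats it everywhere (P1 at U (5>1); P3 at U (5>1)).
P3: dominated, since P2 does at least as well everywhere (U: 5>1, M: 1>-2, D: 9>0).

P1, P3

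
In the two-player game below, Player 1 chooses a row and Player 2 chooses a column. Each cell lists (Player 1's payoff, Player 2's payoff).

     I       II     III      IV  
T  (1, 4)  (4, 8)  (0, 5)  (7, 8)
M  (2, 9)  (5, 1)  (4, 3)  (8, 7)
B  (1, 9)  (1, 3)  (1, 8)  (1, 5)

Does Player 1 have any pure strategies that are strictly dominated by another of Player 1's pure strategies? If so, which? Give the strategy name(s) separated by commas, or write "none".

M strictly dominates T — I: 2>1, II: 5>4, III: 4>0, IV: 8>7.
Nothing dominates M: T at I (2>1); B at I (2>1).
M strictly dominates B — I: 2>1, II: 5>1, III: 4>1, IV: 8>1.

T, B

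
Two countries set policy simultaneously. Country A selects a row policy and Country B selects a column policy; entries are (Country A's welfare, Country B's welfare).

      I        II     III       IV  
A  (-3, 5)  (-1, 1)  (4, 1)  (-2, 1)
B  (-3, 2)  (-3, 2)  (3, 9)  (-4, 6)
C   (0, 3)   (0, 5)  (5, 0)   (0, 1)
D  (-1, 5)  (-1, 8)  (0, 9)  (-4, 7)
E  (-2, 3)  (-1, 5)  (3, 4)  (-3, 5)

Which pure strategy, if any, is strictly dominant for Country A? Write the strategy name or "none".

C

C vs A: I: 0>-3, II: 0>-1, III: 5>4, IV: 0>-2.
C vs B: I: 0>-3, II: 0>-3, III: 5>3, IV: 0>-4.
C vs D: I: 0>-1, II: 0>-1, III: 5>0, IV: 0>-4.
C vs E: I: 0>-2, II: 0>-1, III: 5>3, IV: 0>-3.
C strictly beats every other strategy against every opponent action, so it is strictly dominant.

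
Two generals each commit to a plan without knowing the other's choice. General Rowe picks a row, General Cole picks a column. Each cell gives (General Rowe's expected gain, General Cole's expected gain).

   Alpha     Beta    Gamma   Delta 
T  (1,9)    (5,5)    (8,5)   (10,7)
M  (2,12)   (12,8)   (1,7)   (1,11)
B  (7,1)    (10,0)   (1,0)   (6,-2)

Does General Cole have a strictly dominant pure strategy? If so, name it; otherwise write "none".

Alpha

Alpha vs Beta: T: 9>5, M: 12>8, B: 1>0.
Alpha vs Gamma: T: 9>5, M: 12>7, B: 1>0.
Alpha vs Delta: T: 9>7, M: 12>11, B: 1>-2.
Alpha strictly beats every other strategy against every opponent action, so it is strictly dominant.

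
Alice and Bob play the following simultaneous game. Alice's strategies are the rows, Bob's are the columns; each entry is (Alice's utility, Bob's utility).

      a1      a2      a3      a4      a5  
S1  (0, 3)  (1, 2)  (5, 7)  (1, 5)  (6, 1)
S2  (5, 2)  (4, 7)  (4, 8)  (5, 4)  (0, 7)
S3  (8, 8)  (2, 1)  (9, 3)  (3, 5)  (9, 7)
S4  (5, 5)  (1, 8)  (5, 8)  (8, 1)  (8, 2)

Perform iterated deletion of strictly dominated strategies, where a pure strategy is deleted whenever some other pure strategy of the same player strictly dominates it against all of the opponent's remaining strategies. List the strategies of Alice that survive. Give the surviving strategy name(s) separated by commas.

S3

Row S1 is eliminated: S3 beats it against every remaining column (a1: 8>0, a2: 2>1, a3: 9>5, a4: 3>1, a5: 9>6).
Column a4 is eliminated: a5 beats it against every remaining row (S2: 7>4, S3: 7>5, S4: 2>1).
Alice's strategy S4 is strictly dominated by S3 (a1: 8>5, a2: 2>1, a3: 9>5, a5: 9>8) and is removed.
For Bob, a3 strictly dominates a2 on the remaining rows (S2: 8>7, S3: 3>1); eliminate a2.
Row S2 is eliminated: S3 beats it against every remaining column (a1: 8>5, a3: 9>4, a5: 9>0).
Bob's strategy a3 is strictly dominated by a1 (S3: 8>3) and is removed.
Bob's strategy a5 is strictly dominated by a1 (S3: 8>7) and is removed.
Among the remaining strategies, none is strictly dominated by another pure strategy of the same player, so the elimination stops.
Surviving strategies — Alice: {S3}; Bob: {a1}.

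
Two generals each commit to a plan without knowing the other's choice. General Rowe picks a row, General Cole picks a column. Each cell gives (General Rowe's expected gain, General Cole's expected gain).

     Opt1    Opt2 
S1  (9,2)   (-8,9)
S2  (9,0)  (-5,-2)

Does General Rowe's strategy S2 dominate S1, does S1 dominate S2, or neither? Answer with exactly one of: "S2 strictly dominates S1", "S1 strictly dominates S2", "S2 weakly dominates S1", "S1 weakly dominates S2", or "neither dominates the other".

S2's payoffs vs S1's, by General Cole's action — Opt1: 9=9, Opt2: -5>-8.
S2 is at least as good everywhere and strictly better somewhere (tied only at Opt1), so S2 weakly but not strictly dominates S1.

S2 weakly dominates S1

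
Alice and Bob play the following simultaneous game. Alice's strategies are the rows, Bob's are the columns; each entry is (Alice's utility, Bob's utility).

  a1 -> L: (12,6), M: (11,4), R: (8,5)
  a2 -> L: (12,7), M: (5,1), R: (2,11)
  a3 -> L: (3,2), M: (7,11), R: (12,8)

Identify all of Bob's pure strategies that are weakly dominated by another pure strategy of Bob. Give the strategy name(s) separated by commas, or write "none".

L: no other strategy beats it everywhere (M at a1 (6>4); R at a1 (6>5)).
Nothing dominates M: L at a3 (11>2); R at a3 (11>8).
R: no other strategy beats it everywhere (L at a2 (11>7); M at a1 (5>4)).

none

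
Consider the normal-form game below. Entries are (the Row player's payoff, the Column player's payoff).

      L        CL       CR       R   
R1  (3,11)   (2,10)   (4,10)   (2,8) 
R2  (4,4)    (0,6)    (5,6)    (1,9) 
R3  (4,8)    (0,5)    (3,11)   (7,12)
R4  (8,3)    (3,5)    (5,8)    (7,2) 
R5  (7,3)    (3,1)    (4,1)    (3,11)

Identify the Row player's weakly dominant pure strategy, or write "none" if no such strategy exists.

R4 vs R1: L: 8>3, CL: 3>2, CR: 5>4, R: 7>2.
R4 vs R2: L: 8>4, CL: 3>0, CR: 5=5, R: 7>1.
R4 vs R3: L: 8>4, CL: 3>0, CR: 5>3, R: 7=7.
R4 vs R5: L: 8>7, CL: 3=3, CR: 5>4, R: 7>3.
R4 is at least as good as every other strategy against every opponent action, so it is weakly dominant.

R4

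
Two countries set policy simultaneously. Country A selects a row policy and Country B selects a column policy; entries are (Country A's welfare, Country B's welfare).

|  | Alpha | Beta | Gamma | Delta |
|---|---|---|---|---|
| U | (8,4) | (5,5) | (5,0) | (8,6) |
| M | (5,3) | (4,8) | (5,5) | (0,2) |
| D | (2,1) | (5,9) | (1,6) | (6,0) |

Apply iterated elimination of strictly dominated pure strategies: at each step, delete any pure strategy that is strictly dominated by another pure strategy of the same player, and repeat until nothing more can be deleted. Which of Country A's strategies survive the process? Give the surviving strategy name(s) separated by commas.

U, D

Country B's strategy Alpha is strictly dominated by Beta (U: 5>4, M: 8>3, D: 9>1) and is removed.
Column Gamma is eliminated: Beta beats it against every remaining row (U: 5>0, M: 8>5, D: 9>6).
For Country A, U strictly dominates M on the remaining columns (Beta: 5>4, Delta: 8>0); eliminate M.
Among the remaining strategies, none is strictly dominated by another pure strategy of the same player, so the elimination stops.
Surviving strategies — Country A: {U, D}; Country B: {Beta, Delta}.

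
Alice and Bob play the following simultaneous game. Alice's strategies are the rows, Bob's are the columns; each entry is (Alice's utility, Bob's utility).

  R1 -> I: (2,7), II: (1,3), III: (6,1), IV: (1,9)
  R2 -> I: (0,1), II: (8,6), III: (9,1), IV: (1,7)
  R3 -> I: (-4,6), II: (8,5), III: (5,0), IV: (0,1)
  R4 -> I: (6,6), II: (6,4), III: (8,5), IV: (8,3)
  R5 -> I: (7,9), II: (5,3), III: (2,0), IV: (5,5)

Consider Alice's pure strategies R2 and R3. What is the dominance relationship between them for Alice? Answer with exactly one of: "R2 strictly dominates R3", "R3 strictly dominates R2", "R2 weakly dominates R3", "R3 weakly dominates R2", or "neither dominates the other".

Compare R2 to R3 across each choice by Bob: I: 0>-4, II: 8=8, III: 9>5, IV: 1>0.
R2 is at least as good everywhere and strictly better somewhere (tied only at II), so R2 weakly but not strictly dominates R3.

R2 weakly dominates R3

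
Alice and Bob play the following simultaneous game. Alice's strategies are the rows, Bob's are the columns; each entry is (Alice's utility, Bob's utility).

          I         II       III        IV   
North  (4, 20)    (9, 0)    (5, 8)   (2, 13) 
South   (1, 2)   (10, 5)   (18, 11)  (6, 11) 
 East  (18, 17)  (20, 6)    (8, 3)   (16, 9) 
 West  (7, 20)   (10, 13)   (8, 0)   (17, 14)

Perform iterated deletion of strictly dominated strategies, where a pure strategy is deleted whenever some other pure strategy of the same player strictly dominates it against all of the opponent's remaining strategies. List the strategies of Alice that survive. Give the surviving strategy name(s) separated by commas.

Alice's strategy North is strictly dominated by East (I: 18>4, II: 20>9, III: 8>5, IV: 16>2) and is removed.
Bob's strategy II is strictly dominated by IV (South: 11>5, East: 9>6, West: 14>13) and is removed.
Among the remaining strategies, none is strictly dominated by another pure strategy of the same player, so the elimination stops.
Surviving strategies — Alice: {South, East, West}; Bob: {I, III, IV}.

South, East, West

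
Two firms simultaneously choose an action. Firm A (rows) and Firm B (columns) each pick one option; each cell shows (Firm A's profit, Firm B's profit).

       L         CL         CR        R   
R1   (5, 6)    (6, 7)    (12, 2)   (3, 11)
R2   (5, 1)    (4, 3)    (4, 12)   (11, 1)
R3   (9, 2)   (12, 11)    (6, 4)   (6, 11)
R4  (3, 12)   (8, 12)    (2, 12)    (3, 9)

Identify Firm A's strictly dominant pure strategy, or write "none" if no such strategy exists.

none

R1 fails to dominate R2 at L (5=5).
R2 fails to dominate R1 at L (5=5).
R3 fails to dominate R1 at CR (6<12).
R4 fails to dominate R1 at L (3<5).
No single strategy dominates all the others.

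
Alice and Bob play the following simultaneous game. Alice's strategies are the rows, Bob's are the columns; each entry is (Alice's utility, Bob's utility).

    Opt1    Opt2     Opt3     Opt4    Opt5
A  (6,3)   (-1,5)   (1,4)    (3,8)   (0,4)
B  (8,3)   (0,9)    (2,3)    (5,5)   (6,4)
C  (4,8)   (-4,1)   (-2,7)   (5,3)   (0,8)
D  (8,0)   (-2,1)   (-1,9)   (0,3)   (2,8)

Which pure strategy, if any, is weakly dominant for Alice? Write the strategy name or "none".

B

B vs A: Opt1: 8>6, Opt2: 0>-1, Opt3: 2>1, Opt4: 5>3, Opt5: 6>0.
B vs C: Opt1: 8>4, Opt2: 0>-4, Opt3: 2>-2, Opt4: 5=5, Opt5: 6>0.
B vs D: Opt1: 8=8, Opt2: 0>-2, Opt3: 2>-1, Opt4: 5>0, Opt5: 6>2.
B is at least as good as every other strategy against every opponent action, so it is weakly dominant.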